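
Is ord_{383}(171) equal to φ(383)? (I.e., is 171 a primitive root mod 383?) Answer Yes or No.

No

φ(383) = 383 − 1 = 382 = 2 · 191.
171 is a primitive root mod 383 iff 171^(φ(383)/q) ≢ 1 for every prime q | φ(383), i.e. q ∈ {2, 191}.
171^191 ≡ 1 (mod 383)  [q = 2: ≡ 1 ✗]
171^2 ≡ 133 (mod 383)  [q = 191: ≢ 1 ✓]
The check at q = 2 fails, so 171 generates a proper subgroup.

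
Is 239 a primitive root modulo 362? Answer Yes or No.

φ(362) = φ(2)·φ(181) = 1·180 = 180 = 2^2 · 3^2 · 5.
It suffices to check that the order of 239 is not a proper divisor of 180: compute 239^(180/q) for q ∈ {2, 3, 5}.
239^90 ≡ 361 (mod 362)  [q = 2: ≢ 1 ✓]
239^60 ≡ 229 (mod 362)  [q = 3: ≢ 1 ✓]
239^36 ≡ 135 (mod 362)  [q = 5: ≢ 1 ✓]
All checks pass, so 239 has order 180 and is a primitive root modulo 362.

Yes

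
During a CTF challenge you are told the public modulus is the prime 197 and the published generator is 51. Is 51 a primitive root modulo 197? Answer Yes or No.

No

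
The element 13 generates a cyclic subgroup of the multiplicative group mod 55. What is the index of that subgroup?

ord(13) | φ(55) = φ(5·11) = (5−1)·(11−1) = 4·10 = 40 = 2^3 · 5.
Divisors of 40: 1, 2, 4, 5, 8, 10, 20, 40.
Check 13^d mod 55 for each divisor in increasing order:
13^1 ≡ 13 (mod 55)
13^2 ≡ 4 (mod 55)
13^4 ≡ 16 (mod 55)
13^5 ≡ 43 (mod 55)
13^8 ≡ 36 (mod 55)
13^10 ≡ 34 (mod 55)
13^20 ≡ 1 (mod 55) ✓
So ord_55(13) = 20, hence |⟨13⟩| = 20.
Index = |(Z/55Z)^×| / |⟨13⟩| = 40 / 20 = 2.

2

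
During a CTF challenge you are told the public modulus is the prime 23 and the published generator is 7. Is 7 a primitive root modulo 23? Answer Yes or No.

φ(23) = 23 − 1 = 22 = 2 · 11.
Test 7^(22/q) mod 23 for each prime factor q of 22:
7^11 ≡ 22 (mod 23)  [q = 2: ≢ 1 ✓]
7^2 ≡ 3 (mod 23)  [q = 11: ≢ 1 ✓]
Every test exponent gives a nontrivial residue, hence 7 generates the full group.

Yes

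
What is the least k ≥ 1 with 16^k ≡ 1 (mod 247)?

The order of 16 must divide φ(247) = φ(13·19) = (13−1)·(19−1) = 12·18 = 216 = 2^3 · 3^3.
Divisors of 216: 1, 2, 3, 4, 6, 8, 9, 12, 18, 24, 27, 36, 54, 72, 108, 216.
Test each divisor d:
16^1 ≡ 16 (mod 247)
16^2 ≡ 9 (mod 247)
16^3 ≡ 144 (mod 247)
16^4 ≡ 81 (mod 247)
16^6 ≡ 235 (mod 247)
16^8 ≡ 139 (mod 247)
16^9 ≡ 1 (mod 247) ✓
Therefore the multiplicative order of 16 modulo 247 is 9.

9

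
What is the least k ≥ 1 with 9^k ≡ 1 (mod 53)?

26

By Lagrange's theorem, ord_53(9) divides φ(53) = 53 − 1 = 52 = 2^2 · 13.
Divisors of 52: 1, 2, 4, 13, 26, 52.
Evaluate successive powers at the divisors of 52:
9^1 ≡ 9 (mod 53)
9^2 ≡ 28 (mod 53)
9^4 ≡ 42 (mod 53)
9^13 ≡ 52 (mod 53)
9^26 ≡ 1 (mod 53) ✓
So ord_53(9) = 26.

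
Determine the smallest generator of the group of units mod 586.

φ(586) = φ(2)·φ(293) = 1·292 = 292 = 2^2 · 73.
Test candidates g = 2, 3, … against the prime factors q ∈ {2, 73} of φ(586): g is a generator iff g^(292/q) ≢ 1 for every such q.
g = 2: gcd(2, 586) = 2 > 1, not a unit — skip.
g = 3: 3^146 ≡ 585; 3^4 ≡ 81 — none is 1, so 3 is a primitive root.
So 3 is the smallest generator of (Z/586Z)^×.

3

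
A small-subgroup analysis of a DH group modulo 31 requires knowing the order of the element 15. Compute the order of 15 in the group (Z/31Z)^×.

ord(15) | φ(31) = 31 − 1 = 30 = 2 · 3 · 5.
Divisors of 30: 1, 2, 3, 5, 6, 10, 15, 30.
Evaluate successive powers at the divisors of 30:
15^1 ≡ 15
15^2 ≡ 8
15^3 ≡ 27
15^5 ≡ 30
15^6 ≡ 16
15^10 ≡ 1
So ord_31(15) = 10.

10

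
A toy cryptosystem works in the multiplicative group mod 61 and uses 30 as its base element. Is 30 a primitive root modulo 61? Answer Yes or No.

Yes

φ(61) = 61 − 1 = 60 = 2^2 · 3 · 5.
30 is a primitive root mod 61 iff 30^(φ(61)/q) ≢ 1 for every prime q | φ(61), i.e. q ∈ {2, 3, 5}.
30^30 ≡ 60 (mod 61)  [q = 2: ≢ 1 ✓]
30^20 ≡ 13 (mod 61)  [q = 3: ≢ 1 ✓]
30^12 ≡ 34 (mod 61)  [q = 5: ≢ 1 ✓]
None equal 1, so ord_61(30) = 60: 30 is a primitive root.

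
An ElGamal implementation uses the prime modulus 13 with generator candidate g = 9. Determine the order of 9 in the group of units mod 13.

Since 9 ∈ (Z/13Z)^×, its order divides φ(13) = 13 − 1 = 12 = 2^2 · 3.
Divisors of 12: 1, 2, 3, 4, 6, 12.
Evaluate successive powers at the divisors of 12:
9^1 ≡ 9 (mod 13)
9^2 ≡ 3 (mod 13)
9^3 ≡ 1 (mod 13) ✓
So ord_13(9) = 3.

3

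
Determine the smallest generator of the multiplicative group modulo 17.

3

φ(17) = 17 − 1 = 16 = 2^4.
Test candidates g = 2, 3, … against the prime factors q ∈ {2} of φ(17): g is a generator iff g^(16/q) ≢ 1 for every such q.
g = 2: 2^8 ≡ 1 — hits 1, so not a primitive root.
g = 3: 3^8 ≡ 16 — none is 1, so 3 is a primitive root.
So 3 is the smallest generator of (Z/17Z)^×.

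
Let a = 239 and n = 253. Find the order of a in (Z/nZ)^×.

110

The order of 239 must divide φ(253) = φ(11·23) = (11−1)·(23−1) = 10·22 = 220 = 2^2 · 5 · 11.
Divisors of 220: 1, 2, 4, 5, 10, 11, 20, 22, 44, 55, 110, 220.
Compute 239^d (mod 253) for the divisors d until we hit 1:
239^1 ≡ 239 (mod 253)
239^2 ≡ 196 (mod 253)
239^4 ≡ 213 (mod 253)
239^5 ≡ 54 (mod 253)
239^10 ≡ 133 (mod 253)
239^11 ≡ 162 (mod 253)
239^20 ≡ 232 (mod 253)
239^22 ≡ 185 (mod 253)
239^44 ≡ 70 (mod 253)
239^55 ≡ 208 (mod 253)
239^110 ≡ 1 (mod 253) ✓
The smallest such exponent is 110, so the order of 239 is 110.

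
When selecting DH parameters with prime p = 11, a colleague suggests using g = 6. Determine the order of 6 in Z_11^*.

Since 6 ∈ (Z/11Z)^×, its order divides φ(11) = 11 − 1 = 10 = 2 · 5.
Divisors of 10: 1, 2, 5, 10.
Evaluate successive powers at the divisors of 10:
6^1 ≡ 6 (mod 11)
6^2 ≡ 3 (mod 11)
6^5 ≡ 10 (mod 11)
6^10 ≡ 1 (mod 11) ✓
Hence ord(6) = 10.

10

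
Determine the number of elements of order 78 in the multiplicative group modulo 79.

24

φ(79) = 79 − 1 = 78 = 2 · 3 · 13.
In a cyclic group of order 78, there are φ(d) elements of order d for each divisor d of 78, and zero for non-divisors.
78 = 2 · 3 · 13 divides 78, and φ(78) = 24.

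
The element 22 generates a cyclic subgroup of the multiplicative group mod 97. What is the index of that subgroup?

24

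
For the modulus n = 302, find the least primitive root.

φ(302) = φ(2)·φ(151) = 1·150 = 150 = 2 · 3 · 5^2.
g is a primitive root iff g^(150/q) ≢ 1 (mod 302) for each prime q ∈ {2, 3, 5}.
g = 2: gcd(2, 302) = 2 > 1, not a unit — skip.
g = 3: 3^75 ≡ 301; 3^50 ≡ 1 — hits 1, so not a primitive root.
g = 4: gcd(4, 302) = 2 > 1, not a unit — skip.
g = 5: 5^75 ≡ 1 — hits 1, so not a primitive root.
g = 6: gcd(6, 302) = 2 > 1, not a unit — skip.
g = 7: 7^75 ≡ 301; 7^50 ≡ 183; 7^30 ≡ 159 — none is 1, so 7 is a primitive root.
The smallest primitive root modulo 302 is 7.

7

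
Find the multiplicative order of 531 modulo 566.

Since 531 ∈ (Z/566Z)^×, its order divides φ(566) = φ(2)·φ(283) = 1·282 = 282 = 2 · 3 · 47.
Divisors of 282: 1, 2, 3, 6, 47, 94, 141, 282.
Check 531^d mod 566 for each divisor in increasing order:
531^1 ≡ 531 (mod 566)
531^2 ≡ 93 (mod 566)
531^3 ≡ 141 (mod 566)
531^6 ≡ 71 (mod 566)
531^47 ≡ 327 (mod 566)
531^94 ≡ 521 (mod 566)
531^141 ≡ 1 (mod 566) ✓
The smallest such exponent is 141, so the order of 531 is 141.

141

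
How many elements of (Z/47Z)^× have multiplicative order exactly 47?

φ(47) = 47 − 1 = 46 = 2 · 23.
(Z/47Z)^× is cyclic (|G| = 46); a cyclic group of order m has exactly φ(d) elements of each order d | m, and none otherwise.
Here 46 is not a multiple of 47, so there are no elements of order 47.

0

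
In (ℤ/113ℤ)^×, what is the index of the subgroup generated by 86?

1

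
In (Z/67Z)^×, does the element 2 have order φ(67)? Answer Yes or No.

Yes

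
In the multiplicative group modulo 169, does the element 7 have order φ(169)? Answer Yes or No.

φ(169) = φ(13^2) = 13·(13−1) = 156 = 2^2 · 3 · 13.
It suffices to check that the order of 7 is not a proper divisor of 156: compute 7^(156/q) for q ∈ {2, 3, 13}.
7^78 ≡ 168 (mod 169)  [q = 2: ≢ 1 ✓]
7^52 ≡ 22 (mod 169)  [q = 3: ≢ 1 ✓]
7^12 ≡ 118 (mod 169)  [q = 13: ≢ 1 ✓]
None equal 1, so ord_169(7) = 156: 7 is a primitive root.

Yes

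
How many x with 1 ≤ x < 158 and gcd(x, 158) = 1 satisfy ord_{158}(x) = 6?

2

φ(158) = φ(2)·φ(79) = 1·78 = 78 = 2 · 3 · 13.
In a cyclic group of order 78, there are φ(d) elements of order d for each divisor d of 78, and zero for non-divisors.
6 = 2 · 3 divides 78, and φ(6) = 2.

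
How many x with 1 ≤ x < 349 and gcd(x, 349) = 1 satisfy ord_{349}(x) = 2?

1

φ(349) = 349 − 1 = 348 = 2^2 · 3 · 29.
Since (Z/349Z)^× is cyclic of order 348, the number of elements of order d is φ(d) when d | 348 and 0 otherwise.
2 | 348, and φ(2) = 2 − 1 = 1.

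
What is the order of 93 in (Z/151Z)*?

150

Since 93 ∈ (Z/151Z)^×, its order divides φ(151) = 151 − 1 = 150 = 2 · 3 · 5^2.
Divisors of 150: 1, 2, 3, 5, 6, 10, 15, 25, 30, 50, 75, 150.
Check 93^d mod 151 for each divisor in increasing order:
93^1 ≡ 93
93^2 ≡ 42
93^3 ≡ 131
93^5 ≡ 66
93^6 ≡ 98
93^10 ≡ 128
93^15 ≡ 143
93^25 ≡ 33
93^30 ≡ 64
93^50 ≡ 32
93^75 ≡ 150
93^150 ≡ 1
Therefore the multiplicative order of 93 modulo 151 is 150.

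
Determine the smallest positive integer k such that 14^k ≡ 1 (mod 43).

21

By Lagrange's theorem, ord_43(14) divides φ(43) = 43 − 1 = 42 = 2 · 3 · 7.
Divisors of 42: 1, 2, 3, 6, 7, 14, 21, 42.
Evaluate successive powers at the divisors of 42:
14^1 ≡ 14 (mod 43)
14^2 ≡ 24 (mod 43)
14^3 ≡ 35 (mod 43)
14^6 ≡ 21 (mod 43)
14^7 ≡ 36 (mod 43)
14^14 ≡ 6 (mod 43)
14^21 ≡ 1 (mod 43) ✓
Therefore the multiplicative order of 14 modulo 43 is 21.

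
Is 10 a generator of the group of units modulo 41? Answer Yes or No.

φ(41) = 41 − 1 = 40 = 2^3 · 5.
10 is a primitive root mod 41 iff 10^(φ(41)/q) ≢ 1 for every prime q | φ(41), i.e. q ∈ {2, 5}.
10^20 ≡ 1 (mod 41)  [q = 2: ≡ 1 ✗]
10^8 ≡ 16 (mod 41)  [q = 5: ≢ 1 ✓]
10^20 ≡ 1 shows ord(10) | 20, strictly less than φ(41); not a primitive root.

No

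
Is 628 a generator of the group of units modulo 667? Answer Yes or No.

667 = 23 · 29 is a product of two distinct odd primes, so (Z/667Z)^× ≅ (Z/23Z)^× × (Z/29Z)^× is not cyclic.
No primitive root modulo 667 exists; in particular 628 is not one.

No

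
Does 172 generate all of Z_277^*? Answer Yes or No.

Yes

φ(277) = 277 − 1 = 276 = 2^2 · 3 · 23.
172 is a primitive root mod 277 iff 172^(φ(277)/q) ≢ 1 for every prime q | φ(277), i.e. q ∈ {2, 3, 23}.
172^138 ≡ 276 (mod 277)  [q = 2: ≢ 1 ✓]
172^92 ≡ 116 (mod 277)  [q = 3: ≢ 1 ✓]
172^12 ≡ 155 (mod 277)  [q = 23: ≢ 1 ✓]
Every test exponent gives a nontrivial residue, hence 172 generates the full group.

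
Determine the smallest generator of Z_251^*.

φ(251) = 251 − 1 = 250 = 2 · 5^3.
g is a primitive root iff g^(250/q) ≢ 1 (mod 251) for each prime q ∈ {2, 5}.
g = 2: 2^125 ≡ 250; 2^50 ≡ 1 — hits 1, so not a primitive root.
g = 3: 3^125 ≡ 1 — hits 1, so not a primitive root.
g = 4: 4^125 ≡ 1 — hits 1, so not a primitive root.
g = 5: 5^125 ≡ 1 — hits 1, so not a primitive root.
g = 6: 6^125 ≡ 250; 6^50 ≡ 219 — none is 1, so 6 is a primitive root.
So 6 is the smallest generator of (Z/251Z)^×.

6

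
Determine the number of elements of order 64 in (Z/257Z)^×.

φ(257) = 257 − 1 = 256 = 2^8.
(Z/257Z)^× is cyclic (|G| = 256); a cyclic group of order m has exactly φ(d) elements of each order d | m, and none otherwise.
64 = 2^6 divides 256, and φ(64) = 32.

32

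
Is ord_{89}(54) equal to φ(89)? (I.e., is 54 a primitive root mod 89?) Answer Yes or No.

Yes

φ(89) = 89 − 1 = 88 = 2^3 · 11.
54 is a primitive root mod 89 iff 54^(φ(89)/q) ≢ 1 for every prime q | φ(89), i.e. q ∈ {2, 11}.
54^44 ≡ 88 (mod 89)  [q = 2: ≢ 1 ✓]
54^8 ≡ 16 (mod 89)  [q = 11: ≢ 1 ✓]
All checks pass, so 54 has order 88 and is a primitive root modulo 89.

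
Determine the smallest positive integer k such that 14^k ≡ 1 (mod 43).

ord(14) | φ(43) = 43 − 1 = 42 = 2 · 3 · 7.
Divisors of 42: 1, 2, 3, 6, 7, 14, 21, 42.
Compute 14^d (mod 43) for the divisors d until we hit 1:
14^1 ≡ 14
14^2 ≡ 24
14^3 ≡ 35
14^6 ≡ 21
14^7 ≡ 36
14^14 ≡ 6
14^21 ≡ 1
The smallest such exponent is 21, so the order of 14 is 21.

21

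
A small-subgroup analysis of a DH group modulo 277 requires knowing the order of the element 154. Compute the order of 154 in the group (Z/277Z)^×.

69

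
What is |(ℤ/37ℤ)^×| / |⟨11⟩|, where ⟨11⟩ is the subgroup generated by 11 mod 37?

The order of 11 must divide φ(37) = 37 − 1 = 36 = 2^2 · 3^2.
Divisors of 36: 1, 2, 3, 4, 6, 9, 12, 18, 36.
Test each divisor d:
11^1 ≡ 11
11^2 ≡ 10
11^3 ≡ 36
11^4 ≡ 26
11^6 ≡ 1
So ord_37(11) = 6, hence |⟨11⟩| = 6.
The index is φ(37) / ord(11) = 36 / 6 = 6.

6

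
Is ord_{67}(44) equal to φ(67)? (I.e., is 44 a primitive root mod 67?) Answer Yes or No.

φ(67) = 67 − 1 = 66 = 2 · 3 · 11.
Test 44^(66/q) mod 67 for each prime factor q of 66:
44^33 ≡ 66 (mod 67)  [q = 2: ≢ 1 ✓]
44^22 ≡ 37 (mod 67)  [q = 3: ≢ 1 ✓]
44^6 ≡ 59 (mod 67)  [q = 11: ≢ 1 ✓]
Every test exponent gives a nontrivial residue, hence 44 generates the full group.

Yes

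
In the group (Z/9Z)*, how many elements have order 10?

0

φ(9) = φ(3^2) = 3·(3−1) = 6 = 2 · 3.
(Z/9Z)^× is cyclic (|G| = 6); a cyclic group of order m has exactly φ(d) elements of each order d | m, and none otherwise.
Since 10 ∤ 6, the count is 0.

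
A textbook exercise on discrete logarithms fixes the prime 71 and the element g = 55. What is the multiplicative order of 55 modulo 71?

By Lagrange's theorem, ord_71(55) divides φ(71) = 71 − 1 = 70 = 2 · 5 · 7.
Divisors of 70: 1, 2, 5, 7, 10, 14, 35, 70.
Test each divisor d:
55^1 ≡ 55 (mod 71)
55^2 ≡ 43 (mod 71)
55^5 ≡ 23 (mod 71)
55^7 ≡ 66 (mod 71)
55^10 ≡ 32 (mod 71)
55^14 ≡ 25 (mod 71)
55^35 ≡ 70 (mod 71)
55^70 ≡ 1 (mod 71) ✓
The smallest such exponent is 70, so the order of 55 is 70.

70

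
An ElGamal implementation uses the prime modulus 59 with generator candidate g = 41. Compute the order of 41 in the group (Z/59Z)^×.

29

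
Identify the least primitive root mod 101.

φ(101) = 101 − 1 = 100 = 2^2 · 5^2.
Test candidates g = 2, 3, … against the prime factors q ∈ {2, 5} of φ(101): g is a generator iff g^(100/q) ≢ 1 for every such q.
g = 2: 2^50 ≡ 100; 2^20 ≡ 95 — none is 1, so 2 is a primitive root.
The smallest primitive root modulo 101 is 2.

2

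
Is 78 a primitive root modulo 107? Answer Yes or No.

φ(107) = 107 − 1 = 106 = 2 · 53.
Test 78^(106/q) mod 107 for each prime factor q of 106:
78^53 ≡ 106 (mod 107)  [q = 2: ≢ 1 ✓]
78^2 ≡ 92 (mod 107)  [q = 53: ≢ 1 ✓]
Every test exponent gives a nontrivial residue, hence 78 generates the full group.

Yes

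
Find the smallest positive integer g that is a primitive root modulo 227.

2

φ(227) = 227 − 1 = 226 = 2 · 113.
Test candidates g = 2, 3, … against the prime factors q ∈ {2, 113} of φ(227): g is a generator iff g^(226/q) ≢ 1 for every such q.
g = 2: 2^113 ≡ 226; 2^2 ≡ 4 — none is 1, so 2 is a primitive root.
The smallest primitive root modulo 227 is 2.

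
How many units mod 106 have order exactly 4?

2

φ(106) = φ(2)·φ(53) = 1·52 = 52 = 2^2 · 13.
In a cyclic group of order 52, there are φ(d) elements of order d for each divisor d of 52, and zero for non-divisors.
4 = 2^2 divides 52, and φ(4) = 2.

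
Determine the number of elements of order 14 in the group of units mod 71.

6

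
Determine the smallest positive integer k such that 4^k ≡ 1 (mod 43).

7

Since 4 ∈ (Z/43Z)^×, its order divides φ(43) = 43 − 1 = 42 = 2 · 3 · 7.
Divisors of 42: 1, 2, 3, 6, 7, 14, 21, 42.
Test each divisor d:
4^1 ≡ 4
4^2 ≡ 16
4^3 ≡ 21
4^6 ≡ 11
4^7 ≡ 1
Therefore the multiplicative order of 4 modulo 43 is 7.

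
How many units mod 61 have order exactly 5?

4

φ(61) = 61 − 1 = 60 = 2^2 · 3 · 5.
(Z/61Z)^× is cyclic (|G| = 60); a cyclic group of order m has exactly φ(d) elements of each order d | m, and none otherwise.
5 | 60, and φ(5) = 5 − 1 = 4.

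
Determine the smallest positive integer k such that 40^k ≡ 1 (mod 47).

The order of 40 must divide φ(47) = 47 − 1 = 46 = 2 · 23.
Divisors of 46: 1, 2, 23, 46.
Check 40^d mod 47 for each divisor in increasing order:
40^1 ≡ 40 (mod 47)
40^2 ≡ 2 (mod 47)
40^23 ≡ 46 (mod 47)
40^46 ≡ 1 (mod 47) ✓
Therefore the multiplicative order of 40 modulo 47 is 46.

46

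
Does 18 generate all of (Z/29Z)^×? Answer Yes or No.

Yes

φ(29) = 29 − 1 = 28 = 2^2 · 7.
Test 18^(28/q) mod 29 for each prime factor q of 28:
18^14 ≡ 28 (mod 29)  [q = 2: ≢ 1 ✓]
18^4 ≡ 25 (mod 29)  [q = 7: ≢ 1 ✓]
None equal 1, so ord_29(18) = 28: 18 is a primitive root.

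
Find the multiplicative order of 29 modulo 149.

ord(29) | φ(149) = 149 − 1 = 148 = 2^2 · 37.
Divisors of 148: 1, 2, 4, 37, 74, 148.
Evaluate successive powers at the divisors of 148:
29^1 ≡ 29 (mod 149)
29^2 ≡ 96 (mod 149)
29^4 ≡ 127 (mod 149)
29^37 ≡ 1 (mod 149) ✓
Hence ord(29) = 37.

37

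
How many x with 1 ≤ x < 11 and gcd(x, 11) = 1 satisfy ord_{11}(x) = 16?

0

φ(11) = 11 − 1 = 10 = 2 · 5.
(Z/11Z)^× is cyclic (|G| = 10); a cyclic group of order m has exactly φ(d) elements of each order d | m, and none otherwise.
16 does not divide 10, so no element of (Z/11Z)^× has order 16.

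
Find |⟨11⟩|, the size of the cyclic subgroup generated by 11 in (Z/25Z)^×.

5

By Lagrange's theorem, ord_25(11) divides φ(25) = φ(5^2) = 5·(5−1) = 20 = 2^2 · 5.
Divisors of 20: 1, 2, 4, 5, 10, 20.
Test each divisor d:
11^1 ≡ 11 (mod 25)
11^2 ≡ 21 (mod 25)
11^4 ≡ 16 (mod 25)
11^5 ≡ 1 (mod 25) ✓
Therefore the multiplicative order of 11 modulo 25 is 5.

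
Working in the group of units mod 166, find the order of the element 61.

Since 61 ∈ (Z/166Z)^×, its order divides φ(166) = φ(2)·φ(83) = 1·82 = 82 = 2 · 41.
Divisors of 82: 1, 2, 41, 82.
Check 61^d mod 166 for each divisor in increasing order:
61^1 ≡ 61
61^2 ≡ 69
61^41 ≡ 1
Hence ord(61) = 41.

41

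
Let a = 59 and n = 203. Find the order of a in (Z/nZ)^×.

ord(59) | φ(203) = φ(7·29) = (7−1)·(29−1) = 6·28 = 168 = 2^3 · 3 · 7.
Divisors of 168: 1, 2, 3, 4, 6, 7, 8, 12, 14, 21, 24, 28, 42, 56, 84, 168.
Test each divisor d:
59^1 ≡ 59 (mod 203)
59^2 ≡ 30 (mod 203)
59^3 ≡ 146 (mod 203)
59^4 ≡ 88 (mod 203)
59^6 ≡ 1 (mod 203) ✓
Hence ord(59) = 6.

6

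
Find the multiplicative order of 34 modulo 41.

40

Since 34 ∈ (Z/41Z)^×, its order divides φ(41) = 41 − 1 = 40 = 2^3 · 5.
Divisors of 40: 1, 2, 4, 5, 8, 10, 20, 40.
Test each divisor d:
34^1 ≡ 34 (mod 41)
34^2 ≡ 8 (mod 41)
34^4 ≡ 23 (mod 41)
34^5 ≡ 3 (mod 41)
34^8 ≡ 37 (mod 41)
34^10 ≡ 9 (mod 41)
34^20 ≡ 40 (mod 41)
34^40 ≡ 1 (mod 41) ✓
Hence ord(34) = 40.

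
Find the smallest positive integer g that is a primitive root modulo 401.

φ(401) = 401 − 1 = 400 = 2^4 · 5^2.
Test candidates g = 2, 3, … against the prime factors q ∈ {2, 5} of φ(401): g is a generator iff g^(400/q) ≢ 1 for every such q.
g = 2: 2^200 ≡ 1 — hits 1, so not a primitive root.
g = 3: 3^200 ≡ 400; 3^80 ≡ 72 — none is 1, so 3 is a primitive root.
Hence the least primitive root of 401 is 3.

3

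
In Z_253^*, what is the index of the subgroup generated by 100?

Since 100 ∈ (Z/253Z)^×, its order divides φ(253) = φ(11·23) = (11−1)·(23−1) = 10·22 = 220 = 2^2 · 5 · 11.
Divisors of 220: 1, 2, 4, 5, 10, 11, 20, 22, 44, 55, 110, 220.
Check 100^d mod 253 for each divisor in increasing order:
100^1 ≡ 100 (mod 253)
100^2 ≡ 133 (mod 253)
100^4 ≡ 232 (mod 253)
100^5 ≡ 177 (mod 253)
100^10 ≡ 210 (mod 253)
100^11 ≡ 1 (mod 253) ✓
Thus |⟨100⟩| = ord(100) = 11.
The index is φ(253) / ord(100) = 220 / 11 = 20.

20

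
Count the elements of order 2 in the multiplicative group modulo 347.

1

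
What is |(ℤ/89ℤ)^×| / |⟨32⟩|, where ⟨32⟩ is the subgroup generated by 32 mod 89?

8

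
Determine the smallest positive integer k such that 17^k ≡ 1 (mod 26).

Since 17 ∈ (Z/26Z)^×, its order divides φ(26) = φ(2)·φ(13) = 1·12 = 12 = 2^2 · 3.
Divisors of 12: 1, 2, 3, 4, 6, 12.
Evaluate successive powers at the divisors of 12:
17^1 ≡ 17
17^2 ≡ 3
17^3 ≡ 25
17^4 ≡ 9
17^6 ≡ 1
Therefore the multiplicative order of 17 modulo 26 is 6.

6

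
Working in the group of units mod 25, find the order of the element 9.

10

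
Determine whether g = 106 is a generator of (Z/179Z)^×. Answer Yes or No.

φ(179) = 179 − 1 = 178 = 2 · 89.
An element g generates (Z/179Z)^× iff g^(178/q) ≢ 1 (mod 179) for each prime q ∈ {2, 89}.
106^89 ≡ 1 (mod 179)  [q = 2: ≡ 1 ✗]
106^2 ≡ 138 (mod 179)  [q = 89: ≢ 1 ✓]
The check at q = 2 fails, so 106 generates a proper subgroup.

No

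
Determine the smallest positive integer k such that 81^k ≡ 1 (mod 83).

ord(81) | φ(83) = 83 − 1 = 82 = 2 · 41.
Divisors of 82: 1, 2, 41, 82.
Evaluate successive powers at the divisors of 82:
81^1 ≡ 81
81^2 ≡ 4
81^41 ≡ 1
Hence ord(81) = 41.

41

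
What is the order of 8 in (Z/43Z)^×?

14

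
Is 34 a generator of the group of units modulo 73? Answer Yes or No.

φ(73) = 73 − 1 = 72 = 2^3 · 3^2.
34 is a primitive root mod 73 iff 34^(φ(73)/q) ≢ 1 for every prime q | φ(73), i.e. q ∈ {2, 3}.
34^36 ≡ 72 (mod 73)  [q = 2: ≢ 1 ✓]
34^24 ≡ 64 (mod 73)  [q = 3: ≢ 1 ✓]
None equal 1, so ord_73(34) = 72: 34 is a primitive root.

Yes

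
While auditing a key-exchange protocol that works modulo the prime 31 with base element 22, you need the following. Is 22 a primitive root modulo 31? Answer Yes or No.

φ(31) = 31 − 1 = 30 = 2 · 3 · 5.
It suffices to check that the order of 22 is not a proper divisor of 30: compute 22^(30/q) for q ∈ {2, 3, 5}.
22^15 ≡ 30 (mod 31)  [q = 2: ≢ 1 ✓]
22^10 ≡ 5 (mod 31)  [q = 3: ≢ 1 ✓]
22^6 ≡ 8 (mod 31)  [q = 5: ≢ 1 ✓]
None equal 1, so ord_31(22) = 30: 22 is a primitive root.

Yes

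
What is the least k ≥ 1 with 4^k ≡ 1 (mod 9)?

ord(4) | φ(9) = φ(3^2) = 3·(3−1) = 6 = 2 · 3.
Divisors of 6: 1, 2, 3, 6.
Check 4^d mod 9 for each divisor in increasing order:
4^1 ≡ 4 (mod 9)
4^2 ≡ 7 (mod 9)
4^3 ≡ 1 (mod 9) ✓
So ord_9(4) = 3.

3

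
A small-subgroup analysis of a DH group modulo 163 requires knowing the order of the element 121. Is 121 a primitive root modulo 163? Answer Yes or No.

No

φ(163) = 163 − 1 = 162 = 2 · 3^4.
An element g generates (Z/163Z)^× iff g^(162/q) ≢ 1 (mod 163) for each prime q ∈ {2, 3}.
121^81 ≡ 1 (mod 163)  [q = 2: ≡ 1 ✗]
121^54 ≡ 104 (mod 163)  [q = 3: ≢ 1 ✓]
The check at q = 2 fails, so 121 generates a proper subgroup.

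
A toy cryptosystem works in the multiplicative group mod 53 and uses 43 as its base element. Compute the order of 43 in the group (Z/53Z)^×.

26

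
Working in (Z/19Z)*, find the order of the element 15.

Since 15 ∈ (Z/19Z)^×, its order divides φ(19) = 19 − 1 = 18 = 2 · 3^2.
Divisors of 18: 1, 2, 3, 6, 9, 18.
Check 15^d mod 19 for each divisor in increasing order:
15^1 ≡ 15 (mod 19)
15^2 ≡ 16 (mod 19)
15^3 ≡ 12 (mod 19)
15^6 ≡ 11 (mod 19)
15^9 ≡ 18 (mod 19)
15^18 ≡ 1 (mod 19) ✓
The smallest such exponent is 18, so the order of 15 is 18.

18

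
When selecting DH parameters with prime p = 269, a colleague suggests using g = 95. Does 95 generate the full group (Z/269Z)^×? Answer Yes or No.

Yes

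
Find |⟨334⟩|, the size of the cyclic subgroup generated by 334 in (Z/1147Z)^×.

By Lagrange's theorem, ord_1147(334) divides φ(1147) = φ(31·37) = (31−1)·(37−1) = 30·36 = 1080 = 2^3 · 3^3 · 5.
Divisors of 1080: 1, 2, 3, 4, 5, 6, 8, 9, 10, 12, 15, 18, 20, 24, 27, 30, 36, 40, 45, 54, 60, 72, 90, 108, 120, 135, 180, 216, 270, 360, 540, 1080.
Test each divisor d:
334^1 ≡ 334
334^2 ≡ 297
334^3 ≡ 556
334^4 ≡ 1037
334^5 ≡ 1111
334^6 ≡ 593
334^8 ≡ 630
334^9 ≡ 519
334^10 ≡ 149
334^12 ≡ 667
334^15 ≡ 371
334^18 ≡ 963
334^20 ≡ 408
334^24 ≡ 1000
334^27 ≡ 852
334^30 ≡ 1
So ord_1147(334) = 30.

30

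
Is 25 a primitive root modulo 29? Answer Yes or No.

φ(29) = 29 − 1 = 28 = 2^2 · 7.
An element g generates (Z/29Z)^× iff g^(28/q) ≢ 1 (mod 29) for each prime q ∈ {2, 7}.
25^14 ≡ 1 (mod 29)  [q = 2: ≡ 1 ✗]
25^4 ≡ 24 (mod 29)  [q = 7: ≢ 1 ✓]
The check at q = 2 fails, so 25 generates a proper subgroup.

No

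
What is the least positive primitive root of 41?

φ(41) = 41 − 1 = 40 = 2^3 · 5.
Test candidates g = 2, 3, … against the prime factors q ∈ {2, 5} of φ(41): g is a generator iff g^(40/q) ≢ 1 for every such q.
g = 2: 2^20 ≡ 1 — hits 1, so not a primitive root.
g = 3: 3^20 ≡ 40; 3^8 ≡ 1 — hits 1, so not a primitive root.
g = 4: 4^20 ≡ 1 — hits 1, so not a primitive root.
g = 5: 5^20 ≡ 1 — hits 1, so not a primitive root.
g = 6: 6^20 ≡ 40; 6^8 ≡ 10 — none is 1, so 6 is a primitive root.
The smallest primitive root modulo 41 is 6.

6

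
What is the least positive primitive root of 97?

φ(97) = 97 − 1 = 96 = 2^5 · 3.
Test candidates g = 2, 3, … against the prime factors q ∈ {2, 3} of φ(97): g is a generator iff g^(96/q) ≢ 1 for every such q.
g = 2: 2^48 ≡ 1 — hits 1, so not a primitive root.
g = 3: 3^48 ≡ 1 — hits 1, so not a primitive root.
g = 4: 4^48 ≡ 1 — hits 1, so not a primitive root.
g = 5: 5^48 ≡ 96; 5^32 ≡ 35 — none is 1, so 5 is a primitive root.
Hence the least primitive root of 97 is 5.

5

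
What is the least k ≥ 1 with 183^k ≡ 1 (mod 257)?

256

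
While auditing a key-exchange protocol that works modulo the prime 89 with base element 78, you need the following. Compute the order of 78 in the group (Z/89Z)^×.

11

By Lagrange's theorem, ord_89(78) divides φ(89) = 89 − 1 = 88 = 2^3 · 11.
Divisors of 88: 1, 2, 4, 8, 11, 22, 44, 88.
Evaluate successive powers at the divisors of 88:
78^1 ≡ 78 (mod 89)
78^2 ≡ 32 (mod 89)
78^4 ≡ 45 (mod 89)
78^8 ≡ 67 (mod 89)
78^11 ≡ 1 (mod 89) ✓
Hence ord(78) = 11.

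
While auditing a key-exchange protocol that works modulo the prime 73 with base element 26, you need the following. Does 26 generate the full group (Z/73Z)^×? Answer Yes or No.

φ(73) = 73 − 1 = 72 = 2^3 · 3^2.
26 is a primitive root mod 73 iff 26^(φ(73)/q) ≢ 1 for every prime q | φ(73), i.e. q ∈ {2, 3}.
26^36 ≡ 72 (mod 73)  [q = 2: ≢ 1 ✓]
26^24 ≡ 8 (mod 73)  [q = 3: ≢ 1 ✓]
Every test exponent gives a nontrivial residue, hence 26 generates the full group.

Yes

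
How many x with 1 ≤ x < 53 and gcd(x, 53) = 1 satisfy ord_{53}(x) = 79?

φ(53) = 53 − 1 = 52 = 2^2 · 13.
In a cyclic group of order 52, there are φ(d) elements of order d for each divisor d of 52, and zero for non-divisors.
79 does not divide 52, so no element of (Z/53Z)^× has order 79.

0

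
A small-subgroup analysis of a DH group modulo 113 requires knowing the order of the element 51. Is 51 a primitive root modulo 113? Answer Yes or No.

No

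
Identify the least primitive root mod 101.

2

φ(101) = 101 − 1 = 100 = 2^2 · 5^2.
Test candidates g = 2, 3, … against the prime factors q ∈ {2, 5} of φ(101): g is a generator iff g^(100/q) ≢ 1 for every such q.
g = 2: 2^50 ≡ 100; 2^20 ≡ 95 — none is 1, so 2 is a primitive root.
The smallest primitive root modulo 101 is 2.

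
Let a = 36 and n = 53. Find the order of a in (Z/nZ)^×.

13

ord(36) | φ(53) = 53 − 1 = 52 = 2^2 · 13.
Divisors of 52: 1, 2, 4, 13, 26, 52.
Evaluate successive powers at the divisors of 52:
36^1 ≡ 36
36^2 ≡ 24
36^4 ≡ 46
36^13 ≡ 1
Hence ord(36) = 13.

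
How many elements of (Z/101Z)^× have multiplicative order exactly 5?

4

φ(101) = 101 − 1 = 100 = 2^2 · 5^2.
Since (Z/101Z)^× is cyclic of order 100, the number of elements of order d is φ(d) when d | 100 and 0 otherwise.
5 | 100, and φ(5) = 5 − 1 = 4.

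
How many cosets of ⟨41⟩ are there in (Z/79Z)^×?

The order of 41 must divide φ(79) = 79 − 1 = 78 = 2 · 3 · 13.
Divisors of 78: 1, 2, 3, 6, 13, 26, 39, 78.
Test each divisor d:
41^1 ≡ 41 (mod 79)
41^2 ≡ 22 (mod 79)
41^3 ≡ 33 (mod 79)
41^6 ≡ 62 (mod 79)
41^13 ≡ 78 (mod 79)
41^26 ≡ 1 (mod 79) ✓
So ord_79(41) = 26, hence |⟨41⟩| = 26.
[(Z/79Z)^× : ⟨41⟩] = 78/26 = 3.

3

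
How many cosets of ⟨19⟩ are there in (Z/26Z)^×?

1

ord(19) | φ(26) = φ(2)·φ(13) = 1·12 = 12 = 2^2 · 3.
Divisors of 12: 1, 2, 3, 4, 6, 12.
Test each divisor d:
19^1 ≡ 19 (mod 26)
19^2 ≡ 23 (mod 26)
19^3 ≡ 21 (mod 26)
19^4 ≡ 9 (mod 26)
19^6 ≡ 25 (mod 26)
19^12 ≡ 1 (mod 26) ✓
So ord_26(19) = 12, hence |⟨19⟩| = 12.
[(Z/26Z)^× : ⟨19⟩] = 12/12 = 1.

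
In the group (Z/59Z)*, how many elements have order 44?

0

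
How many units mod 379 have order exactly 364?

0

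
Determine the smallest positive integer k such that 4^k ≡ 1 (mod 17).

4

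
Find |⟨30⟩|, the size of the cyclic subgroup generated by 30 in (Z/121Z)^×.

110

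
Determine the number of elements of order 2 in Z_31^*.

1

φ(31) = 31 − 1 = 30 = 2 · 3 · 5.
Since (Z/31Z)^× is cyclic of order 30, the number of elements of order d is φ(d) when d | 30 and 0 otherwise.
2 | 30, and φ(2) = 2 − 1 = 1.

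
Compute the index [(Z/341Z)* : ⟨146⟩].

10

By Lagrange's theorem, ord_341(146) divides φ(341) = φ(11·31) = (11−1)·(31−1) = 10·30 = 300 = 2^2 · 3 · 5^2.
Divisors of 300: 1, 2, 3, 4, 5, 6, 10, 12, 15, 20, 25, 30, 50, 60, 75, 100, 150, 300.
Evaluate successive powers at the divisors of 300:
146^1 ≡ 146 (mod 341)
146^2 ≡ 174 (mod 341)
146^3 ≡ 170 (mod 341)
146^4 ≡ 268 (mod 341)
146^5 ≡ 254 (mod 341)
146^6 ≡ 256 (mod 341)
146^10 ≡ 67 (mod 341)
146^12 ≡ 64 (mod 341)
146^15 ≡ 309 (mod 341)
146^20 ≡ 56 (mod 341)
146^25 ≡ 243 (mod 341)
146^30 ≡ 1 (mod 341) ✓
Thus |⟨146⟩| = ord(146) = 30.
Index = |(Z/341Z)^×| / |⟨146⟩| = 300 / 30 = 10.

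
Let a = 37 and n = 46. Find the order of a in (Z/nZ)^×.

22

Since 37 ∈ (Z/46Z)^×, its order divides φ(46) = φ(2)·φ(23) = 1·22 = 22 = 2 · 11.
Divisors of 22: 1, 2, 11, 22.
Evaluate successive powers at the divisors of 22:
37^1 ≡ 37 (mod 46)
37^2 ≡ 35 (mod 46)
37^11 ≡ 45 (mod 46)
37^22 ≡ 1 (mod 46) ✓
Hence ord(37) = 22.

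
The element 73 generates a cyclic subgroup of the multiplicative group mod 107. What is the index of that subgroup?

1

The order of 73 must divide φ(107) = 107 − 1 = 106 = 2 · 53.
Divisors of 106: 1, 2, 53, 106.
Compute 73^d (mod 107) for the divisors d until we hit 1:
73^1 ≡ 73
73^2 ≡ 86
73^53 ≡ 106
73^106 ≡ 1
The order of 73 is 106, so the subgroup it generates has 106 elements.
The index is φ(107) / ord(73) = 106 / 106 = 1.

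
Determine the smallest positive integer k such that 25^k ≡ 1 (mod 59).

ord(25) | φ(59) = 59 − 1 = 58 = 2 · 29.
Divisors of 58: 1, 2, 29, 58.
Compute 25^d (mod 59) for the divisors d until we hit 1:
25^1 ≡ 25
25^2 ≡ 35
25^29 ≡ 1
So ord_59(25) = 29.

29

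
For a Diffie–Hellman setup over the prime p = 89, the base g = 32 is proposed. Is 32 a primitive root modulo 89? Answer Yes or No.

φ(89) = 89 − 1 = 88 = 2^3 · 11.
Test 32^(88/q) mod 89 for each prime factor q of 88:
32^44 ≡ 1 (mod 89)  [q = 2: ≡ 1 ✗]
32^8 ≡ 39 (mod 89)  [q = 11: ≢ 1 ✓]
32^44 ≡ 1 shows ord(32) | 44, strictly less than φ(89); not a primitive root.

No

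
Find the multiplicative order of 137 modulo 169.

156

By Lagrange's theorem, ord_169(137) divides φ(169) = φ(13^2) = 13·(13−1) = 156 = 2^2 · 3 · 13.
Divisors of 156: 1, 2, 3, 4, 6, 12, 13, 26, 39, 52, 78, 156.
Evaluate successive powers at the divisors of 156:
137^1 ≡ 137
137^2 ≡ 10
137^3 ≡ 18
137^4 ≡ 100
137^6 ≡ 155
137^12 ≡ 27
137^13 ≡ 150
137^26 ≡ 23
137^39 ≡ 70
137^52 ≡ 22
137^78 ≡ 168
137^156 ≡ 1
So ord_169(137) = 156.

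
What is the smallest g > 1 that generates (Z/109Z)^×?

6

φ(109) = 109 − 1 = 108 = 2^2 · 3^3.
g is a primitive root iff g^(108/q) ≢ 1 (mod 109) for each prime q ∈ {2, 3}.
g = 2: 2^54 ≡ 108; 2^36 ≡ 1 — hits 1, so not a primitive root.
g = 3: 3^54 ≡ 1 — hits 1, so not a primitive root.
g = 4: 4^54 ≡ 1 — hits 1, so not a primitive root.
g = 5: 5^54 ≡ 1 — hits 1, so not a primitive root.
g = 6: 6^54 ≡ 108; 6^36 ≡ 63 — none is 1, so 6 is a primitive root.
So 6 is the smallest generator of (Z/109Z)^×.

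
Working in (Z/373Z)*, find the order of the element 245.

372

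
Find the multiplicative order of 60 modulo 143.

20

By Lagrange's theorem, ord_143(60) divides φ(143) = φ(11·13) = (11−1)·(13−1) = 10·12 = 120 = 2^3 · 3 · 5.
Divisors of 120: 1, 2, 3, 4, 5, 6, 8, 10, 12, 15, 20, 24, 30, 40, 60, 120.
Check 60^d mod 143 for each divisor in increasing order:
60^1 ≡ 60
60^2 ≡ 25
60^3 ≡ 70
60^4 ≡ 53
60^5 ≡ 34
60^6 ≡ 38
60^8 ≡ 92
60^10 ≡ 12
60^12 ≡ 14
60^15 ≡ 122
60^20 ≡ 1
So ord_143(60) = 20.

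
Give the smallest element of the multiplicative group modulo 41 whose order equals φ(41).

6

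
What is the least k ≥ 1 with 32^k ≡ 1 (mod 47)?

23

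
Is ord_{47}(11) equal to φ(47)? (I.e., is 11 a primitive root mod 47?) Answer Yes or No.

Yes

φ(47) = 47 − 1 = 46 = 2 · 23.
11 is a primitive root mod 47 iff 11^(φ(47)/q) ≢ 1 for every prime q | φ(47), i.e. q ∈ {2, 23}.
11^23 ≡ 46 (mod 47)  [q = 2: ≢ 1 ✓]
11^2 ≡ 27 (mod 47)  [q = 23: ≢ 1 ✓]
All checks pass, so 11 has order 46 and is a primitive root modulo 47.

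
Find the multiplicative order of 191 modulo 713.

By Lagrange's theorem, ord_713(191) divides φ(713) = φ(23·31) = (23−1)·(31−1) = 22·30 = 660 = 2^2 · 3 · 5 · 11.
Divisors of 660: 1, 2, 3, 4, 5, 6, 10, 11, 12, 15, 20, 22, 30, 33, 44, 55, 60, 66, 110, 132, 165, 220, 330, 660.
Evaluate successive powers at the divisors of 660:
191^1 ≡ 191
191^2 ≡ 118
191^3 ≡ 435
191^4 ≡ 377
191^5 ≡ 707
191^6 ≡ 280
191^10 ≡ 36
191^11 ≡ 459
191^12 ≡ 683
191^15 ≡ 497
191^20 ≡ 583
191^22 ≡ 346
191^30 ≡ 311
191^33 ≡ 528
191^44 ≡ 645
191^55 ≡ 160
191^60 ≡ 466
191^66 ≡ 1
Therefore the multiplicative order of 191 modulo 713 is 66.

66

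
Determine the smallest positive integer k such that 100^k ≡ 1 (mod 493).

The order of 100 must divide φ(493) = φ(17·29) = (17−1)·(29−1) = 16·28 = 448 = 2^6 · 7.
Divisors of 448: 1, 2, 4, 7, 8, 14, 16, 28, 32, 56, 64, 112, 224, 448.
Check 100^d mod 493 for each divisor in increasing order:
100^1 ≡ 100
100^2 ≡ 140
100^4 ≡ 373
100^7 ≡ 144
100^8 ≡ 103
100^14 ≡ 30
100^16 ≡ 256
100^28 ≡ 407
100^32 ≡ 460
100^56 ≡ 1
Hence ord(100) = 56.

56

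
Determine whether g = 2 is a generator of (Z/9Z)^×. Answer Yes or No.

Yes

φ(9) = φ(3^2) = 3·(3−1) = 6 = 2 · 3.
An element g generates (Z/9Z)^× iff g^(6/q) ≢ 1 (mod 9) for each prime q ∈ {2, 3}.
2^3 ≡ 8 (mod 9)  [q = 2: ≢ 1 ✓]
2^2 ≡ 4 (mod 9)  [q = 3: ≢ 1 ✓]
All checks pass, so 2 has order 6 and is a primitive root modulo 9.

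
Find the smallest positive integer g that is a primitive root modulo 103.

φ(103) = 103 − 1 = 102 = 2 · 3 · 17.
Test candidates g = 2, 3, … against the prime factors q ∈ {2, 3, 17} of φ(103): g is a generator iff g^(102/q) ≢ 1 for every such q.
g = 2: 2^51 ≡ 1 — hits 1, so not a primitive root.
g = 3: 3^51 ≡ 102; 3^34 ≡ 1 — hits 1, so not a primitive root.
g = 4: 4^51 ≡ 1 — hits 1, so not a primitive root.
g = 5: 5^51 ≡ 102; 5^34 ≡ 56; 5^6 ≡ 72 — none is 1, so 5 is a primitive root.
Hence the least primitive root of 103 is 5.

5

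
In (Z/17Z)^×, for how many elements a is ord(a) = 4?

φ(17) = 17 − 1 = 16 = 2^4.
In a cyclic group of order 16, there are φ(d) elements of order d for each divisor d of 16, and zero for non-divisors.
4 = 2^2 divides 16, and φ(4) = 2.

2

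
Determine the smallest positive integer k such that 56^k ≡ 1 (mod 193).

ord(56) | φ(193) = 193 − 1 = 192 = 2^6 · 3.
Divisors of 192: 1, 2, 3, 4, 6, 8, 12, 16, 24, 32, 48, 64, 96, 192.
Check 56^d mod 193 for each divisor in increasing order:
56^1 ≡ 56 (mod 193)
56^2 ≡ 48 (mod 193)
56^3 ≡ 179 (mod 193)
56^4 ≡ 181 (mod 193)
56^6 ≡ 3 (mod 193)
56^8 ≡ 144 (mod 193)
56^12 ≡ 9 (mod 193)
56^16 ≡ 85 (mod 193)
56^24 ≡ 81 (mod 193)
56^32 ≡ 84 (mod 193)
56^48 ≡ 192 (mod 193)
56^64 ≡ 108 (mod 193)
56^96 ≡ 1 (mod 193) ✓
The smallest such exponent is 96, so the order of 56 is 96.

96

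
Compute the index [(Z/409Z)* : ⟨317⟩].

6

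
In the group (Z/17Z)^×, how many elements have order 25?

0

φ(17) = 17 − 1 = 16 = 2^4.
(Z/17Z)^× is cyclic (|G| = 16); a cyclic group of order m has exactly φ(d) elements of each order d | m, and none otherwise.
Here 16 is not a multiple of 25, so there are no elements of order 25.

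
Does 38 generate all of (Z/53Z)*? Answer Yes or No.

No

φ(53) = 53 − 1 = 52 = 2^2 · 13.
It suffices to check that the order of 38 is not a proper divisor of 52: compute 38^(52/q) for q ∈ {2, 13}.
38^26 ≡ 1 (mod 53)  [q = 2: ≡ 1 ✗]
38^4 ≡ 10 (mod 53)  [q = 13: ≢ 1 ✓]
The check at q = 2 fails, so 38 generates a proper subgroup.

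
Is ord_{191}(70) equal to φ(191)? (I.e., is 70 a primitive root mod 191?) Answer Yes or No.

No

φ(191) = 191 − 1 = 190 = 2 · 5 · 19.
It suffices to check that the order of 70 is not a proper divisor of 190: compute 70^(190/q) for q ∈ {2, 5, 19}.
70^95 ≡ 190 (mod 191)  [q = 2: ≢ 1 ✓]
70^38 ≡ 1 (mod 191)  [q = 5: ≡ 1 ✗]
70^10 ≡ 180 (mod 191)  [q = 19: ≢ 1 ✓]
70^38 ≡ 1 shows ord(70) | 38, strictly less than φ(191); not a primitive root.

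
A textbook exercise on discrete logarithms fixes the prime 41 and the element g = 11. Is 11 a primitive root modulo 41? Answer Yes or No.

Yes

φ(41) = 41 − 1 = 40 = 2^3 · 5.
An element g generates (Z/41Z)^× iff g^(40/q) ≢ 1 (mod 41) for each prime q ∈ {2, 5}.
11^20 ≡ 40 (mod 41)  [q = 2: ≢ 1 ✓]
11^8 ≡ 16 (mod 41)  [q = 5: ≢ 1 ✓]
None equal 1, so ord_41(11) = 40: 11 is a primitive root.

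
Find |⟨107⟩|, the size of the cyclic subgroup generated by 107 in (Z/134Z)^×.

11

The order of 107 must divide φ(134) = φ(2)·φ(67) = 1·66 = 66 = 2 · 3 · 11.
Divisors of 66: 1, 2, 3, 6, 11, 22, 33, 66.
Compute 107^d (mod 134) for the divisors d until we hit 1:
107^1 ≡ 107 (mod 134)
107^2 ≡ 59 (mod 134)
107^3 ≡ 15 (mod 134)
107^6 ≡ 91 (mod 134)
107^11 ≡ 1 (mod 134) ✓
The smallest such exponent is 11, so the order of 107 is 11.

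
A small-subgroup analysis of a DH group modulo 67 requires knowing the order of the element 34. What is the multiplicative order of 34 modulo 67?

Since 34 ∈ (Z/67Z)^×, its order divides φ(67) = 67 − 1 = 66 = 2 · 3 · 11.
Divisors of 66: 1, 2, 3, 6, 11, 22, 33, 66.
Compute 34^d (mod 67) for the divisors d until we hit 1:
34^1 ≡ 34
34^2 ≡ 17
34^3 ≡ 42
34^6 ≡ 22
34^11 ≡ 30
34^22 ≡ 29
34^33 ≡ 66
34^66 ≡ 1
Hence ord(34) = 66.

66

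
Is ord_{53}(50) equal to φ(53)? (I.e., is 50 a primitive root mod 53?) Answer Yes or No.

Yes

φ(53) = 53 − 1 = 52 = 2^2 · 13.
50 is a primitive root mod 53 iff 50^(φ(53)/q) ≢ 1 for every prime q | φ(53), i.e. q ∈ {2, 13}.
50^26 ≡ 52 (mod 53)  [q = 2: ≢ 1 ✓]
50^4 ≡ 28 (mod 53)  [q = 13: ≢ 1 ✓]
All checks pass, so 50 has order 52 and is a primitive root modulo 53.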